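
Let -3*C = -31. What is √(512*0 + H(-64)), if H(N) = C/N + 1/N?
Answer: I*√102/24 ≈ 0.42081*I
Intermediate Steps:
C = 31/3 (C = -⅓*(-31) = 31/3 ≈ 10.333)
H(N) = 34/(3*N) (H(N) = 31/(3*N) + 1/N = 34/(3*N))
√(512*0 + H(-64)) = √(512*0 + (34/3)/(-64)) = √(0 + (34/3)*(-1/64)) = √(0 - 17/96) = √(-17/96) = I*√102/24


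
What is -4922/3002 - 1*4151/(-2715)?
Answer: -450964/4075215 ≈ -0.11066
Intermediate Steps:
-4922/3002 - 1*4151/(-2715) = -4922*1/3002 - 4151*(-1/2715) = -2461/1501 + 4151/2715 = -450964/4075215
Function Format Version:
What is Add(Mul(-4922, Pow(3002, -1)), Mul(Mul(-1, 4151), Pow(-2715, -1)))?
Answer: Rational(-450964, 4075215) ≈ -0.11066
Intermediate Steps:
Add(Mul(-4922, Pow(3002, -1)), Mul(Mul(-1, 4151), Pow(-2715, -1))) = Add(Mul(-4922, Rational(1, 3002)), Mul(-4151, Rational(-1, 2715))) = Add(Rational(-2461, 1501), Rational(4151, 2715)) = Rational(-450964, 4075215)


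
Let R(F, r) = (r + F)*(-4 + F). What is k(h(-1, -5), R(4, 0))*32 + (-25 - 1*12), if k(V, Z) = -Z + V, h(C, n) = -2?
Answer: -101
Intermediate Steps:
R(F, r) = (-4 + F)*(F + r) (R(F, r) = (F + r)*(-4 + F) = (-4 + F)*(F + r))
k(V, Z) = V - Z
k(h(-1, -5), R(4, 0))*32 + (-25 - 1*12) = (-2 - (4² - 4*4 - 4*0 + 4*0))*32 + (-25 - 1*12) = (-2 - (16 - 16 + 0 + 0))*32 + (-25 - 12) = (-2 - 1*0)*32 - 37 = (-2 + 0)*32 - 37 = -2*32 - 37 = -64 - 37 = -101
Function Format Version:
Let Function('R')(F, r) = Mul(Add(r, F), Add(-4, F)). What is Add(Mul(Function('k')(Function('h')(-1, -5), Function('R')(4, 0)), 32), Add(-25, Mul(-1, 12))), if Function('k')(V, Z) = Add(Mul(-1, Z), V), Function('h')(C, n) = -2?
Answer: -101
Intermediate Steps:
Function('R')(F, r) = Mul(Add(-4, F), Add(F, r)) (Function('R')(F, r) = Mul(Add(F, r), Add(-4, F)) = Mul(Add(-4, F), Add(F, r)))
Function('k')(V, Z) = Add(V, Mul(-1, Z))
Add(Mul(Function('k')(Function('h')(-1, -5), Function('R')(4, 0)), 32), Add(-25, Mul(-1, 12))) = Add(Mul(Add(-2, Mul(-1, Add(Pow(4, 2), Mul(-4, 4), Mul(-4, 0), Mul(4, 0)))), 32), Add(-25, Mul(-1, 12))) = Add(Mul(Add(-2, Mul(-1, Add(16, -16, 0, 0))), 32), Add(-25, -12)) = Add(Mul(Add(-2, Mul(-1, 0)), 32), -37) = Add(Mul(Add(-2, 0), 32), -37) = Add(Mul(-2, 32), -37) = Add(-64, -37) = -101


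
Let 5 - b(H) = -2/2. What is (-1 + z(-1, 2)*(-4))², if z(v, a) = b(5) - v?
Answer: 841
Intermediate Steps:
b(H) = 6 (b(H) = 5 - (-2)/2 = 5 - 1*(-1) = 5 + 1 = 6)
z(v, a) = 6 - v
(-1 + z(-1, 2)*(-4))² = (-1 + (6 - 1*(-1))*(-4))² = (-1 + (6 + 1)*(-4))² = (-1 + 7*(-4))² = (-1 - 28)² = (-29)² = 841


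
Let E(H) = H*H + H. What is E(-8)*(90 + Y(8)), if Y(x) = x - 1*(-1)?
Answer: 5544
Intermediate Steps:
E(H) = H + H² (E(H) = H² + H = H + H²)
Y(x) = 1 + x (Y(x) = x + 1 = 1 + x)
E(-8)*(90 + Y(8)) = (-8*(1 - 8))*(90 + (1 + 8)) = (-8*(-7))*(90 + 9) = 56*99 = 5544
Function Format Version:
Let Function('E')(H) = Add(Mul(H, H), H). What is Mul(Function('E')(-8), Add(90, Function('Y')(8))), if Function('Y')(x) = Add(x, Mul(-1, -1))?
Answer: 5544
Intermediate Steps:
Function('E')(H) = Add(H, Pow(H, 2)) (Function('E')(H) = Add(Pow(H, 2), H) = Add(H, Pow(H, 2)))
Function('Y')(x) = Add(1, x) (Function('Y')(x) = Add(x, 1) = Add(1, x))
Mul(Function('E')(-8), Add(90, Function('Y')(8))) = Mul(Mul(-8, Add(1, -8)), Add(90, Add(1, 8))) = Mul(Mul(-8, -7), Add(90, 9)) = Mul(56, 99) = 5544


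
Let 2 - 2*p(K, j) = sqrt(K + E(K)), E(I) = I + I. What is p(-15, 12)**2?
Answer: (2 - 3*I*sqrt(5))**2/4 ≈ -10.25 - 6.7082*I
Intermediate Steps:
E(I) = 2*I
p(K, j) = 1 - sqrt(3)*sqrt(K)/2 (p(K, j) = 1 - sqrt(K + 2*K)/2 = 1 - sqrt(3)*sqrt(K)/2)
p(-15, 12)**2 = (1 - sqrt(3)*sqrt(-15)/2)**2 = (1 - sqrt(3)*I*sqrt(15)/2)**2 = (1 - 3*I*sqrt(5)/2)**2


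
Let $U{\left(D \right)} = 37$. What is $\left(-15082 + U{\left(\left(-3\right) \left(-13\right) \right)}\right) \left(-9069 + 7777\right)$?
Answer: $19438140$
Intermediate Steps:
$\left(-15082 + U{\left(\left(-3\right) \left(-13\right) \right)}\right) \left(-9069 + 7777\right) = \left(-15082 + 37\right) \left(-9069 + 7777\right) = \left(-15045\right) \left(-1292\right) = 19438140$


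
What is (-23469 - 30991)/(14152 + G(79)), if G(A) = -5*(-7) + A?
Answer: -3890/1019 ≈ -3.8175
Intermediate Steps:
G(A) = 35 + A
(-23469 - 30991)/(14152 + G(79)) = (-23469 - 30991)/(14152 + (35 + 79)) = -54460/(14152 + 114) = -54460/14266 = -54460*1/14266 = -3890/1019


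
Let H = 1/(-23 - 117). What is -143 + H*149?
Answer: -20169/140 ≈ -144.06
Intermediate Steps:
H = -1/140 (H = 1/(-140) = -1/140 ≈ -0.0071429)
-143 + H*149 = -143 - 1/140*149 = -143 - 149/140 = -20169/140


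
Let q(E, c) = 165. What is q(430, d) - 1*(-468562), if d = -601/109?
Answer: 468727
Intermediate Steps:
d = -601/109 (d = -601*1/109 = -601/109 ≈ -5.5138)
q(430, d) - 1*(-468562) = 165 - 1*(-468562) = 165 + 468562 = 468727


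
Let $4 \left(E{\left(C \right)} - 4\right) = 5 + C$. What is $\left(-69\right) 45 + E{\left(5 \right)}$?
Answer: $- \frac{6197}{2} \approx -3098.5$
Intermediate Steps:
$E{\left(C \right)} = \frac{21}{4} + \frac{C}{4}$ ($E{\left(C \right)} = 4 + \frac{5 + C}{4} = 4 + \left(\frac{5}{4} + \frac{C}{4}\right) = \frac{21}{4} + \frac{C}{4}$)
$\left(-69\right) 45 + E{\left(5 \right)} = \left(-69\right) 45 + \left(\frac{21}{4} + \frac{1}{4} \cdot 5\right) = -3105 + \left(\frac{21}{4} + \frac{5}{4}\right) = -3105 + \frac{13}{2} = - \frac{6197}{2}$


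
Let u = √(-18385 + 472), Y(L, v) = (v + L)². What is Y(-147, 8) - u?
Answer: 19321 - I*√17913 ≈ 19321.0 - 133.84*I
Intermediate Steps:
Y(L, v) = (L + v)²
u = I*√17913 (u = √(-17913) = I*√17913 ≈ 133.84*I)
Y(-147, 8) - u = (-147 + 8)² - I*√17913 = (-139)² - I*√17913 = 19321 - I*√17913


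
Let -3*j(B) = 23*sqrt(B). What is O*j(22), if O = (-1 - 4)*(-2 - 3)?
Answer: -575*sqrt(22)/3 ≈ -899.00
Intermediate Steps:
j(B) = -23*sqrt(B)/3
O = 25 (O = -5*(-5) = 25)
O*j(22) = 25*(-23*sqrt(22)/3) = -575*sqrt(22)/3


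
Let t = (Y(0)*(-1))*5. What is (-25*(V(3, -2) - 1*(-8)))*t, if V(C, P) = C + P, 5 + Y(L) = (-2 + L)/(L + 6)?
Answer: -6000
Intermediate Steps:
Y(L) = -5 + (-2 + L)/(6 + L) (Y(L) = -5 + (-2 + L)/(L + 6) = -5 + (-2 + L)/(6 + L))
t = 80/3 (t = ((4*(-8 - 1*0)/(6 + 0))*(-1))*5 = ((4*(-8 + 0)/6)*(-1))*5 = ((4*(⅙)*(-8))*(-1))*5 = -16/3*(-1)*5 = (16/3)*5 = 80/3 ≈ 26.667)
(-25*(V(3, -2) - 1*(-8)))*t = -25*((3 - 2) - 1*(-8))*(80/3) = -25*(1 + 8)*(80/3) = -25*9*(80/3) = -225*80/3 = -6000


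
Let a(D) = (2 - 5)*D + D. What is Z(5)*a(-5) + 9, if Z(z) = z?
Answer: 59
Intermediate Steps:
a(D) = -2*D (a(D) = -3*D + D = -2*D)
Z(5)*a(-5) + 9 = 5*(-2*(-5)) + 9 = 5*10 + 9 = 50 + 9 = 59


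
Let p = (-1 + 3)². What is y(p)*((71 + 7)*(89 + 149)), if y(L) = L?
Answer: 74256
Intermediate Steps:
p = 4 (p = 2² = 4)
y(p)*((71 + 7)*(89 + 149)) = 4*((71 + 7)*(89 + 149)) = 4*(78*238) = 4*18564 = 74256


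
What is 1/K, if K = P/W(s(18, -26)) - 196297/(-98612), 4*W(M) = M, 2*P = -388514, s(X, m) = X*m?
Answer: 11537604/19179038033 ≈ 0.00060157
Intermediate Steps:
P = -194257 (P = (1/2)*(-388514) = -194257)
W(M) = M/4
K = 19179038033/11537604 (K = -194257/((18*(-26))/4) - 196297/(-98612) = -194257/((1/4)*(-468)) - 196297*(-1/98612) = -194257/(-117) + 196297/98612 = -194257*(-1/117) + 196297/98612 = 194257/117 + 196297/98612 = 19179038033/11537604 ≈ 1662.3)
1/K = 1/(19179038033/11537604) = 11537604/19179038033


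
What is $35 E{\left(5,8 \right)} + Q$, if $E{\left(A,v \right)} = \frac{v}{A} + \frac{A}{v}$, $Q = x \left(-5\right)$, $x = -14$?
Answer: $\frac{1183}{8} \approx 147.88$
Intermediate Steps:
$Q = 70$ ($Q = \left(-14\right) \left(-5\right) = 70$)
$E{\left(A,v \right)} = \frac{A}{v} + \frac{v}{A}$
$35 E{\left(5,8 \right)} + Q = 35 \left(\frac{5}{8} + \frac{8}{5}\right) + 70 = 35 \cdot \frac{89}{40} + 70 = \frac{623}{8} + 70 = \frac{1183}{8}$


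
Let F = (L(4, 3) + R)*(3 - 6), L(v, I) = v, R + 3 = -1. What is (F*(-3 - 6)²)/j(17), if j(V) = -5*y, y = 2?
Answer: 0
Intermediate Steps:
R = -4 (R = -3 - 1 = -4)
F = 0 (F = (4 - 4)*(3 - 6) = 0*(-3) = 0)
j(V) = -10 (j(V) = -5*2 = -10)
(F*(-3 - 6)²)/j(17) = (0*(-3 - 6)²)/(-10) = (0*(-9)²)*(-⅒) = (0*81)*(-⅒) = 0*(-⅒) = 0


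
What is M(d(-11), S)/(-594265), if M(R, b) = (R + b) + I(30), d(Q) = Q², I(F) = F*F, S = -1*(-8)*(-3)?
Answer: -997/594265 ≈ -0.0016777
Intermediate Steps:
S = -24 (S = 8*(-3) = -24)
I(F) = F²
M(R, b) = 900 + R + b (M(R, b) = (R + b) + 30² = (R + b) + 900 = 900 + R + b)
M(d(-11), S)/(-594265) = (900 + (-11)² - 24)/(-594265) = (900 + 121 - 24)*(-1/594265) = 997*(-1/594265) = -997/594265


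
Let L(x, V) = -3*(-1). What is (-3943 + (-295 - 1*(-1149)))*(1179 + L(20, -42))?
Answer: -3651198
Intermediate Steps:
L(x, V) = 3
(-3943 + (-295 - 1*(-1149)))*(1179 + L(20, -42)) = (-3943 + (-295 - 1*(-1149)))*(1179 + 3) = (-3943 + (-295 + 1149))*1182 = (-3943 + 854)*1182 = -3089*1182 = -3651198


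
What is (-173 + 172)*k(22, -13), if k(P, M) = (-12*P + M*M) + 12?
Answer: 83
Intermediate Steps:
k(P, M) = 12 + M**2 - 12*P (k(P, M) = (-12*P + M**2) + 12 = (M**2 - 12*P) + 12 = 12 + M**2 - 12*P)
(-173 + 172)*k(22, -13) = (-173 + 172)*(12 + (-13)**2 - 12*22) = -(12 + 169 - 264) = -1*(-83) = 83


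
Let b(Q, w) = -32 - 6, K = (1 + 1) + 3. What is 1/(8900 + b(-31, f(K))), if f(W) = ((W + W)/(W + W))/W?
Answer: 1/8862 ≈ 0.00011284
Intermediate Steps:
K = 5 (K = 2 + 3 = 5)
f(W) = 1/W (f(W) = ((2*W)/((2*W)))/W = ((2*W)*(1/(2*W)))/W = 1/W)
b(Q, w) = -38
1/(8900 + b(-31, f(K))) = 1/(8900 - 38) = 1/8862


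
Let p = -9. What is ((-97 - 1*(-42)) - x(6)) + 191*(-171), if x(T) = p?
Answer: -32707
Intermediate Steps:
x(T) = -9
((-97 - 1*(-42)) - x(6)) + 191*(-171) = ((-97 - 1*(-42)) - 1*(-9)) + 191*(-171) = ((-97 + 42) + 9) - 32661 = (-55 + 9) - 32661 = -46 - 32661 = -32707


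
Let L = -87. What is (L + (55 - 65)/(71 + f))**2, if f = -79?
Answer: 117649/16 ≈ 7353.1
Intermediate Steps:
(L + (55 - 65)/(71 + f))**2 = (-87 + (55 - 65)/(71 - 79))**2 = (-87 - 10/(-8))**2 = (-87 - 10*(-1/8))**2 = (-87 + 5/4)**2 = (-343/4)**2 = 117649/16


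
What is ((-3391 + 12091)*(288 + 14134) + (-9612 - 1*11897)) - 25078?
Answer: 125424813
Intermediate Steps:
((-3391 + 12091)*(288 + 14134) + (-9612 - 1*11897)) - 25078 = (8700*14422 + (-9612 - 11897)) - 25078 = (125471400 - 21509) - 25078 = 125449891 - 25078 = 125424813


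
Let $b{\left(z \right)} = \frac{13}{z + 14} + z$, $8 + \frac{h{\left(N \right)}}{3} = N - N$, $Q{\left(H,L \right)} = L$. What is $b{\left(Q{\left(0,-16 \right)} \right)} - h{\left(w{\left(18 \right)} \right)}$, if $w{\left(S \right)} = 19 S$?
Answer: $\frac{3}{2} \approx 1.5$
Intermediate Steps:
$h{\left(N \right)} = -24$ ($h{\left(N \right)} = -24 + 3 \left(N - N\right) = -24 + 3 \cdot 0 = -24 + 0 = -24$)
$b{\left(z \right)} = z + \frac{13}{14 + z}$ ($b{\left(z \right)} = \frac{13}{14 + z} + z = z + \frac{13}{14 + z}$)
$b{\left(Q{\left(0,-16 \right)} \right)} - h{\left(w{\left(18 \right)} \right)} = \frac{13 + \left(-16\right)^{2} + 14 \left(-16\right)}{14 - 16} - -24 = \frac{13 + 256 - 224}{-2} + 24 = \left(- \frac{1}{2}\right) 45 + 24 = - \frac{45}{2} + 24 = \frac{3}{2}$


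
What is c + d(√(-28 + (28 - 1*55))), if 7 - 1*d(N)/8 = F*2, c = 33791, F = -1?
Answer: 33863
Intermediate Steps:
d(N) = 72 (d(N) = 56 - (-8)*2 = 56 - 8*(-2) = 56 + 16 = 72)
c + d(√(-28 + (28 - 1*55))) = 33791 + 72 = 33863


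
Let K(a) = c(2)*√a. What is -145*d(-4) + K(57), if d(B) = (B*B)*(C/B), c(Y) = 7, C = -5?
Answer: -2900 + 7*√57 ≈ -2847.2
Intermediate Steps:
d(B) = -5*B (d(B) = (B*B)*(-5/B) = B²*(-5/B) = -5*B)
K(a) = 7*√a
-145*d(-4) + K(57) = -(-725)*(-4) + 7*√57 = -145*20 + 7*√57 = -2900 + 7*√57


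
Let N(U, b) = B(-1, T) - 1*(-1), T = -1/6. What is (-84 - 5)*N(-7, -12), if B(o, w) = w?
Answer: -445/6 ≈ -74.167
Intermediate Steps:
T = -⅙ (T = -1/6 = -1*⅙ = -⅙ ≈ -0.16667)
N(U, b) = ⅚ (N(U, b) = -⅙ - 1*(-1) = -⅙ + 1 = ⅚)
(-84 - 5)*N(-7, -12) = (-84 - 5)*(⅚) = -89*⅚ = -445/6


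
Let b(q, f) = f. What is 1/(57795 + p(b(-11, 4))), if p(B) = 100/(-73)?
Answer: 73/4218935 ≈ 1.7303e-5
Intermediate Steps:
p(B) = -100/73 (p(B) = 100*(-1/73) = -100/73)
1/(57795 + p(b(-11, 4))) = 1/(57795 - 100/73) = 1/(4218935/73) = 73/4218935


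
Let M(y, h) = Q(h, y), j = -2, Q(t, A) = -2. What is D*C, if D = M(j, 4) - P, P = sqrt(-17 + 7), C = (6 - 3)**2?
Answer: -18 - 9*I*sqrt(10) ≈ -18.0 - 28.461*I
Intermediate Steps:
C = 9 (C = 3**2 = 9)
P = I*sqrt(10) (P = sqrt(-10) = I*sqrt(10) ≈ 3.1623*I)
M(y, h) = -2
D = -2 - I*sqrt(10) ≈ -2.0 - 3.1623*I
D*C = (-2 - I*sqrt(10))*9 = -18 - 9*I*sqrt(10)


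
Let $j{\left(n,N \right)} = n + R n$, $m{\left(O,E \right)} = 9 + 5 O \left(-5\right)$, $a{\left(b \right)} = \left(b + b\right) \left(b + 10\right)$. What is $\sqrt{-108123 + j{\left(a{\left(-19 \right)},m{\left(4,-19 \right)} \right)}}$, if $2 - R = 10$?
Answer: $i \sqrt{110517} \approx 332.44 i$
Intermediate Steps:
$a{\left(b \right)} = 2 b \left(10 + b\right)$
$R = -8$ ($R = 2 - 10 = -8$)
$m{\left(O,E \right)} = 9 - 25 O$
$j{\left(n,N \right)} = - 7 n$ ($j{\left(n,N \right)} = n - 8 n = - 7 n$)
$\sqrt{-108123 + j{\left(a{\left(-19 \right)},m{\left(4,-19 \right)} \right)}} = \sqrt{-108123 - 7 \cdot 2 \left(-19\right) \left(10 - 19\right)} = \sqrt{-108123 - 7 \cdot 2 \left(-19\right) \left(-9\right)} = \sqrt{-108123 - 2394} = \sqrt{-110517} = i \sqrt{110517}$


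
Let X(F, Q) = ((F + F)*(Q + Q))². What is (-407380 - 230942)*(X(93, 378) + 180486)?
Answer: -12621566401857324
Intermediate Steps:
X(F, Q) = 16*F²*Q² (X(F, Q) = ((2*F)*(2*Q))² = (4*F*Q)² = 16*F²*Q²)
(-407380 - 230942)*(X(93, 378) + 180486) = (-407380 - 230942)*(16*93²*378² + 180486) = -638322*(16*8649*142884 + 180486) = -638322*(19772859456 + 180486) = -638322*19773039942 = -12621566401857324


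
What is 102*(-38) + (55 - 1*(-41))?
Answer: -3780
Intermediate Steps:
102*(-38) + (55 - 1*(-41)) = -3876 + (55 + 41) = -3876 + 96 = -3780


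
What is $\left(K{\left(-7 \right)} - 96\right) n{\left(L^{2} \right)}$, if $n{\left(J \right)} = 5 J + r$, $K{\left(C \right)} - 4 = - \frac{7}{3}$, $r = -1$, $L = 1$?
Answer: $- \frac{1132}{3} \approx -377.33$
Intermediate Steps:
$K{\left(C \right)} = \frac{5}{3}$ ($K{\left(C \right)} = 4 - \frac{7}{3} = \frac{5}{3}$)
$n{\left(J \right)} = -1 + 5 J$ ($n{\left(J \right)} = 5 J - 1 = -1 + 5 J$)
$\left(K{\left(-7 \right)} - 96\right) n{\left(L^{2} \right)} = \left(\frac{5}{3} - 96\right) \left(-1 + 5 \cdot 1^{2}\right) = - \frac{283 \left(-1 + 5 \cdot 1\right)}{3} = - \frac{283 \left(-1 + 5\right)}{3} = \left(- \frac{283}{3}\right) 4 = - \frac{1132}{3}$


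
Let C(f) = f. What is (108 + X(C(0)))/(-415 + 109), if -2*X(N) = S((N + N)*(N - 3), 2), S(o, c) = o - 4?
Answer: -55/153 ≈ -0.35948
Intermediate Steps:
S(o, c) = -4 + o
X(N) = 2 - N*(-3 + N) (X(N) = -(-4 + (N + N)*(N - 3))/2 = -(-4 + (2*N)*(-3 + N))/2 = -(-4 + 2*N*(-3 + N))/2 = 2 - N*(-3 + N))
(108 + X(C(0)))/(-415 + 109) = (108 + (2 - 1*0*(-3 + 0)))/(-415 + 109) = (108 + (2 - 1*0*(-3)))/(-306) = (108 + (2 + 0))*(-1/306) = (108 + 2)*(-1/306) = 110*(-1/306) = -55/153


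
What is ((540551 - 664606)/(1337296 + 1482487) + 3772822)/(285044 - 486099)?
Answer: -10638539213571/566931471065 ≈ -18.765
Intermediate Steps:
((540551 - 664606)/(1337296 + 1482487) + 3772822)/(285044 - 486099) = (-124055/2819783 + 3772822)/(-201055) = (-124055*1/2819783 + 3772822)*(-1/201055) = (-124055/2819783 + 3772822)*(-1/201055) = (10638539213571/2819783)*(-1/201055) = -10638539213571/566931471065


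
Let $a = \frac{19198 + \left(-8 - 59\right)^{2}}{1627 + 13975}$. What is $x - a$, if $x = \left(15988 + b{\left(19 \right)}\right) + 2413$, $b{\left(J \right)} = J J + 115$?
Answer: $\frac{294495267}{15602} \approx 18875.0$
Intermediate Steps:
$a = \frac{23687}{15602}$ ($a = \frac{19198 + \left(-67\right)^{2}}{15602} = \left(19198 + 4489\right) \frac{1}{15602} = 23687 \cdot \frac{1}{15602} = \frac{23687}{15602} \approx 1.5182$)
$b{\left(J \right)} = 115 + J^{2}$ ($b{\left(J \right)} = J^{2} + 115 = 115 + J^{2}$)
$x = 18877$ ($x = \left(15988 + \left(115 + 19^{2}\right)\right) + 2413 = \left(15988 + \left(115 + 361\right)\right) + 2413 = \left(15988 + 476\right) + 2413 = 16464 + 2413 = 18877$)
$x - a = 18877 - \frac{23687}{15602} = \frac{294495267}{15602}$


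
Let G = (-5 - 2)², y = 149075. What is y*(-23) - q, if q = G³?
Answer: -3546374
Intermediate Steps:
G = 49 (G = (-7)² = 49)
q = 117649 (q = 49³ = 117649)
y*(-23) - q = 149075*(-23) - 1*117649 = -3428725 - 117649 = -3546374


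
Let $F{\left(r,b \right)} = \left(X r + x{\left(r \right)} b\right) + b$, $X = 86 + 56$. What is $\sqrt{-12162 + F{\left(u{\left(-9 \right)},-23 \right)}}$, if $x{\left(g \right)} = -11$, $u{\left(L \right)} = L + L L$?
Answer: $2 i \sqrt{427} \approx 41.328 i$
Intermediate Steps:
$u{\left(L \right)} = L + L^{2}$
$X = 142$
$F{\left(r,b \right)} = - 10 b + 142 r$ ($F{\left(r,b \right)} = \left(142 r - 11 b\right) + b = \left(- 11 b + 142 r\right) + b = - 10 b + 142 r$)
$\sqrt{-12162 + F{\left(u{\left(-9 \right)},-23 \right)}} = \sqrt{-12162 - \left(-230 - 142 \left(- 9 \left(1 - 9\right)\right)\right)} = \sqrt{-12162 + \left(230 + 142 \left(\left(-9\right) \left(-8\right)\right)\right)} = \sqrt{-12162 + \left(230 + 142 \cdot 72\right)} = \sqrt{-12162 + \left(230 + 10224\right)} = \sqrt{-12162 + 10454} = \sqrt{-1708} = 2 i \sqrt{427}$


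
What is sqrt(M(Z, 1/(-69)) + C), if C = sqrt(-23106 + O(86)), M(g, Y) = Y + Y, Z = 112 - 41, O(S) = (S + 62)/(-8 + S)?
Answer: sqrt(-23322 + 41262*I*sqrt(8785335))/897 ≈ 8.717 + 8.7186*I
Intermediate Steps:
O(S) = (62 + S)/(-8 + S)
Z = 71
M(g, Y) = 2*Y
C = 2*I*sqrt(8785335)/39 (C = sqrt(-23106 + (62 + 86)/(-8 + 86)) = sqrt(-23106 + 148/78) = sqrt(-23106 + (1/78)*148) = sqrt(-23106 + 74/39) = sqrt(-901060/39) = 2*I*sqrt(8785335)/39 ≈ 152.0*I)
sqrt(M(Z, 1/(-69)) + C) = sqrt(2/(-69) + 2*I*sqrt(8785335)/39) = sqrt(2*(-1/69) + 2*I*sqrt(8785335)/39) = sqrt(-2/69 + 2*I*sqrt(8785335)/39)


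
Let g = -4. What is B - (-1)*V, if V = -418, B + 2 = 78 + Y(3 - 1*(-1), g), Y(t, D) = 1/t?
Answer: -1367/4 ≈ -341.75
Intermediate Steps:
B = 305/4 (B = -2 + (78 + 1/(3 - 1*(-1))) = -2 + (78 + 1/(3 + 1)) = -2 + (78 + 1/4) = -2 + (78 + ¼) = -2 + 313/4 = 305/4 ≈ 76.250)
B - (-1)*V = 305/4 - (-1)*(-418) = 305/4 - 1*418 = 305/4 - 418 = -1367/4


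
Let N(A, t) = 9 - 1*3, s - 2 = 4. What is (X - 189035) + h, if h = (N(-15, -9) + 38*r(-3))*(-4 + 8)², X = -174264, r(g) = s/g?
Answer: -364419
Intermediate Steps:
s = 6 (s = 2 + 4 = 6)
N(A, t) = 6 (N(A, t) = 9 - 3 = 6)
r(g) = 6/g
h = -1120 (h = (6 + 38*(6/(-3)))*(-4 + 8)² = (6 + 38*(6*(-⅓)))*4² = (6 + 38*(-2))*16 = (6 - 76)*16 = -70*16 = -1120)
(X - 189035) + h = (-174264 - 189035) - 1120 = -363299 - 1120 = -364419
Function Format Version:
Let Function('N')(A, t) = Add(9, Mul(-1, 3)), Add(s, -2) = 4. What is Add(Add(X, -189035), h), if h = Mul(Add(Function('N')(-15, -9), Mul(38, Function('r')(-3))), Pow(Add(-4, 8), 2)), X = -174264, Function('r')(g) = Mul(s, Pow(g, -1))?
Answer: -364419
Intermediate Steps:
s = 6 (s = Add(2, 4) = 6)
Function('N')(A, t) = 6 (Function('N')(A, t) = Add(9, -3) = 6)
Function('r')(g) = Mul(6, Pow(g, -1))
h = -1120 (h = Mul(Add(6, Mul(38, Mul(6, Pow(-3, -1)))), Pow(Add(-4, 8), 2)) = Mul(Add(6, Mul(38, Mul(6, Rational(-1, 3)))), Pow(4, 2)) = Mul(Add(6, Mul(38, -2)), 16) = Mul(Add(6, -76), 16) = Mul(-70, 16) = -1120)
Add(Add(X, -189035), h) = Add(Add(-174264, -189035), -1120) = Add(-363299, -1120) = -364419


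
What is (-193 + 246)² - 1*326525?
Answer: -323716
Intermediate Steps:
(-193 + 246)² - 1*326525 = 53² - 326525 = 2809 - 326525 = -323716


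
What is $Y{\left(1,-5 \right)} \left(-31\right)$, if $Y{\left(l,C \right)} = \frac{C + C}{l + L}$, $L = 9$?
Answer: $31$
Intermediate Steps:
$Y{\left(l,C \right)} = \frac{2 C}{9 + l}$ ($Y{\left(l,C \right)} = \frac{C + C}{l + 9} = \frac{2 C}{9 + l}$)
$Y{\left(1,-5 \right)} \left(-31\right) = 2 \left(-5\right) \frac{1}{9 + 1} \left(-31\right) = 2 \left(-5\right) \frac{1}{10} \left(-31\right) = \left(-1\right) \left(-31\right) = 31$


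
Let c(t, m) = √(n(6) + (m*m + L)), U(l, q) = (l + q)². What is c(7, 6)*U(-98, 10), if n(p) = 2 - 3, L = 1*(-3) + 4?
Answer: 46464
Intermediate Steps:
L = 1 (L = -3 + 4 = 1)
n(p) = -1
c(t, m) = √(m²) (c(t, m) = √(-1 + (m*m + 1)) = √(-1 + (m² + 1)) = √(-1 + (1 + m²)) = √(m²))
c(7, 6)*U(-98, 10) = √(6²)*(-98 + 10)² = √36*(-88)² = 6*7744 = 46464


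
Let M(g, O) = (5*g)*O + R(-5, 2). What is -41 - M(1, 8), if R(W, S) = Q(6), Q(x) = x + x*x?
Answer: -123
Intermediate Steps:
Q(x) = x + x²
R(W, S) = 42 (R(W, S) = 6*(1 + 6) = 6*7 = 42)
M(g, O) = 42 + 5*O*g (M(g, O) = (5*g)*O + 42 = 5*O*g + 42 = 42 + 5*O*g)
-41 - M(1, 8) = -41 - (42 + 5*8*1) = -41 - (42 + 40) = -41 - 1*82 = -41 - 82 = -123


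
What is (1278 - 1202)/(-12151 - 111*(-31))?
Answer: -38/4355 ≈ -0.0087256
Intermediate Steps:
(1278 - 1202)/(-12151 - 111*(-31)) = 76/(-12151 + 3441) = 76/(-8710) = 76*(-1/8710) = -38/4355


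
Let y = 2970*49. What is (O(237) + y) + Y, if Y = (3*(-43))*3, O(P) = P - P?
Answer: 145143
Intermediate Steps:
O(P) = 0
Y = -387 (Y = -129*3 = -387)
y = 145530
(O(237) + y) + Y = (0 + 145530) - 387 = 145530 - 387 = 145143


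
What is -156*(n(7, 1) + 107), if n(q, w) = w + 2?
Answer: -17160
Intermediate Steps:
n(q, w) = 2 + w
-156*(n(7, 1) + 107) = -156*((2 + 1) + 107) = -156*(3 + 107) = -156*110 = -17160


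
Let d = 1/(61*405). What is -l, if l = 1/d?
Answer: -24705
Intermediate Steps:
d = 1/24705 ≈ 4.0478e-5
l = 24705 (l = 1/(1/24705) = 24705)
-l = -1*24705 = -24705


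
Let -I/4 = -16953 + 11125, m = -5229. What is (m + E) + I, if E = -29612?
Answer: -11529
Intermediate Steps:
I = 23312 (I = -4*(-16953 + 11125) = -4*(-5828) = 23312)
(m + E) + I = (-5229 - 29612) + 23312 = -34841 + 23312 = -11529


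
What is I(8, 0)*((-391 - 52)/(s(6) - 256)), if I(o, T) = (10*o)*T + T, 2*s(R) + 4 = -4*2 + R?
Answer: 0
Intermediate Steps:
s(R) = -6 + R/2 (s(R) = -2 + (-4*2 + R)/2 = -2 + (-8 + R)/2 = -2 + (-4 + R/2) = -6 + R/2)
I(o, T) = T + 10*T*o (I(o, T) = 10*T*o + T = T + 10*T*o)
I(8, 0)*((-391 - 52)/(s(6) - 256)) = (0*(1 + 10*8))*((-391 - 52)/((-6 + (½)*6) - 256)) = (0*(1 + 80))*(-443/((-6 + 3) - 256)) = (0*81)*(-443/(-3 - 256)) = 0*(-443/(-259)) = 0*(-443*(-1/259)) = 0*(443/259) = 0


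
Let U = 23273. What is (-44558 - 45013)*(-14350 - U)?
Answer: 3369929733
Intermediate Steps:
(-44558 - 45013)*(-14350 - U) = (-44558 - 45013)*(-14350 - 1*23273) = -89571*(-14350 - 23273) = -89571*(-37623) = 3369929733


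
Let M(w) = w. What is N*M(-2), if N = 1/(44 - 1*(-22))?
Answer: -1/33 ≈ -0.030303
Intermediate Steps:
N = 1/66 (N = 1/(44 + 22) = 1/66 ≈ 0.015152)
N*M(-2) = (1/66)*(-2) = -1/33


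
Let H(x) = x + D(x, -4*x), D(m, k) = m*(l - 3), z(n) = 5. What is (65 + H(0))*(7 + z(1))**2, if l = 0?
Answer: 9360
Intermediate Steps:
D(m, k) = -3*m (D(m, k) = m*(0 - 3) = m*(-3) = -3*m)
H(x) = -2*x (H(x) = x - 3*x = -2*x)
(65 + H(0))*(7 + z(1))**2 = (65 - 2*0)*(7 + 5)**2 = (65 + 0)*12**2 = 65*144 = 9360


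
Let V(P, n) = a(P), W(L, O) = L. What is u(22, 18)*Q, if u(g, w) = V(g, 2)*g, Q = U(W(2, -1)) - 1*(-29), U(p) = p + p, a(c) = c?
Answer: 15972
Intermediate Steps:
U(p) = 2*p
V(P, n) = P
Q = 33 (Q = 2*2 - 1*(-29) = 4 + 29 = 33)
u(g, w) = g² (u(g, w) = g*g = g²)
u(22, 18)*Q = 22²*33 = 484*33 = 15972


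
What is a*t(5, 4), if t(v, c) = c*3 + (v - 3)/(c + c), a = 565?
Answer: 27685/4 ≈ 6921.3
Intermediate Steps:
t(v, c) = 3*c + (-3 + v)/(2*c) (t(v, c) = 3*c + (-3 + v)/((2*c)) = 3*c + (-3 + v)*(1/(2*c)) = 3*c + (-3 + v)/(2*c))
a*t(5, 4) = 565*((½)*(-3 + 5 + 6*4²)/4) = 565*((½)*(¼)*(-3 + 5 + 6*16)) = 565*((½)*(¼)*(-3 + 5 + 96)) = 565*((½)*(¼)*98) = 565*(49/4) = 27685/4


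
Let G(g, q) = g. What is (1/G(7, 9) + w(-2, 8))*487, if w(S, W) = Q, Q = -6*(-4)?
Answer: 82303/7 ≈ 11758.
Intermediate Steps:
Q = 24
w(S, W) = 24
(1/G(7, 9) + w(-2, 8))*487 = (1/7 + 24)*487 = (⅐ + 24)*487 = (169/7)*487 = 82303/7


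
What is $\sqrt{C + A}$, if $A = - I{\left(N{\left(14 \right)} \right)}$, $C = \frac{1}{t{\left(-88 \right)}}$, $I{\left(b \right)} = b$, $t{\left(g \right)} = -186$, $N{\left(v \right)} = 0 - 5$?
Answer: $\frac{\sqrt{172794}}{186} \approx 2.2349$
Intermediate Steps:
$N{\left(v \right)} = -5$
$C = - \frac{1}{186}$ ($C = \frac{1}{-186} = - \frac{1}{186} \approx -0.0053763$)
$A = 5$ ($A = \left(-1\right) \left(-5\right) = 5$)
$\sqrt{C + A} = \sqrt{- \frac{1}{186} + 5} = \sqrt{\frac{929}{186}} = \frac{\sqrt{172794}}{186}$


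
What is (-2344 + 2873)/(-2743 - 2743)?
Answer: -529/5486 ≈ -0.096427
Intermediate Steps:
(-2344 + 2873)/(-2743 - 2743) = 529/(-5486) = 529*(-1/5486) = -529/5486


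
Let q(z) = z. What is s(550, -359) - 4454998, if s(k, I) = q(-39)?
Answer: -4455037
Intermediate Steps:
s(k, I) = -39
s(550, -359) - 4454998 = -39 - 4454998 = -4455037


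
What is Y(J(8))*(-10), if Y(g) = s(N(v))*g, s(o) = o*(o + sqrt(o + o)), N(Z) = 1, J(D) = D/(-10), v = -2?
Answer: 8 + 8*sqrt(2) ≈ 19.314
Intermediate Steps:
J(D) = -D/10 (J(D) = D*(-1/10) = -D/10)
s(o) = o*(o + sqrt(2)*sqrt(o)) (s(o) = o*(o + sqrt(2*o)) = o*(o + sqrt(2)*sqrt(o)))
Y(g) = g*(1 + sqrt(2)) (Y(g) = (1**2 + sqrt(2)*1**(3/2))*g = (1 + sqrt(2)*1)*g = (1 + sqrt(2))*g = g*(1 + sqrt(2)))
Y(J(8))*(-10) = ((-1/10*8)*(1 + sqrt(2)))*(-10) = -4*(1 + sqrt(2))/5*(-10) = (-4/5 - 4*sqrt(2)/5)*(-10) = 8 + 8*sqrt(2)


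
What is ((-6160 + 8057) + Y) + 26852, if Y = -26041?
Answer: 2708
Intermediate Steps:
((-6160 + 8057) + Y) + 26852 = ((-6160 + 8057) - 26041) + 26852 = (1897 - 26041) + 26852 = -24144 + 26852 = 2708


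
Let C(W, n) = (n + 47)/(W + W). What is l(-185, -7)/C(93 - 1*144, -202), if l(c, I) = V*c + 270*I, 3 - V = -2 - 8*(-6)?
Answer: 123726/31 ≈ 3991.2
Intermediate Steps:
V = -43 (V = 3 - (-2 - 8*(-6)) = 3 - (-2 + 48) = 3 - 1*46 = 3 - 46 = -43)
C(W, n) = (47 + n)/(2*W) (C(W, n) = (47 + n)/((2*W)) = (47 + n)*(1/(2*W)) = (47 + n)/(2*W))
l(c, I) = -43*c + 270*I
l(-185, -7)/C(93 - 1*144, -202) = (-43*(-185) + 270*(-7))/(((47 - 202)/(2*(93 - 1*144)))) = (7955 - 1890)/(((½)*(-155)/(93 - 144))) = 6065/(((½)*(-155)/(-51))) = 6065/(((½)*(-1/51)*(-155))) = 6065/(155/102) = 6065*(102/155) = 123726/31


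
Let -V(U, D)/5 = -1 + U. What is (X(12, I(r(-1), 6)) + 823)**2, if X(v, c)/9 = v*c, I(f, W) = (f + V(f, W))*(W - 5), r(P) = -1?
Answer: 3222025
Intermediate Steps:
V(U, D) = 5 - 5*U (V(U, D) = -5*(-1 + U) = 5 - 5*U)
I(f, W) = (-5 + W)*(5 - 4*f) (I(f, W) = (f + (5 - 5*f))*(W - 5) = (5 - 4*f)*(-5 + W) = (-5 + W)*(5 - 4*f))
X(v, c) = 9*c*v (X(v, c) = 9*(v*c) = 9*(c*v) = 9*c*v)
(X(12, I(r(-1), 6)) + 823)**2 = (9*(-25 + 5*6 + 20*(-1) - 4*6*(-1))*12 + 823)**2 = (9*(-25 + 30 - 20 + 24)*12 + 823)**2 = (9*9*12 + 823)**2 = (972 + 823)**2 = 1795**2 = 3222025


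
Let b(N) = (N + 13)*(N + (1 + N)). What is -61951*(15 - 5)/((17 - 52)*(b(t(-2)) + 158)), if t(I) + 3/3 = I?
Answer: 61951/378 ≈ 163.89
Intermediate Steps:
t(I) = -1 + I
b(N) = (1 + 2*N)*(13 + N) (b(N) = (13 + N)*(1 + 2*N) = (1 + 2*N)*(13 + N))
-61951*(15 - 5)/((17 - 52)*(b(t(-2)) + 158)) = -61951*(15 - 5)/((17 - 52)*((13 + 2*(-1 - 2)² + 27*(-1 - 2)) + 158)) = -61951*(-2/(7*((13 + 2*(-3)² + 27*(-3)) + 158))) = -61951*(-2/(7*((13 + 2*9 - 81) + 158))) = -61951*(-2/(7*((13 + 18 - 81) + 158))) = -61951*(-2/(7*(-50 + 158))) = -61951/((-7/2*108)) = -61951/(-378) = -61951*(-1/378) = 61951/378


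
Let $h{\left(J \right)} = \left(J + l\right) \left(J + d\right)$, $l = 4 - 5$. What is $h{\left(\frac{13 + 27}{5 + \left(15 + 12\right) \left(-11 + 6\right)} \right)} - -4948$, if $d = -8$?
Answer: $\frac{838048}{169} \approx 4958.9$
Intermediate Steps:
$l = -1$
$h{\left(J \right)} = \left(-1 + J\right) \left(-8 + J\right)$ ($h{\left(J \right)} = \left(J - 1\right) \left(J - 8\right) = \left(-1 + J\right) \left(-8 + J\right)$)
$h{\left(\frac{13 + 27}{5 + \left(15 + 12\right) \left(-11 + 6\right)} \right)} - -4948 = \left(8 + \left(\frac{13 + 27}{5 + \left(15 + 12\right) \left(-11 + 6\right)}\right)^{2} - 9 \frac{13 + 27}{5 + \left(15 + 12\right) \left(-11 + 6\right)}\right) - -4948 = \left(8 + \left(\frac{40}{5 + 27 \left(-5\right)}\right)^{2} - 9 \frac{40}{5 + 27 \left(-5\right)}\right) + 4948 = \left(8 + \left(\frac{40}{5 - 135}\right)^{2} - 9 \frac{40}{5 - 135}\right) + 4948 = \left(8 + \left(\frac{40}{-130}\right)^{2} - 9 \frac{40}{-130}\right) + 4948 = \left(8 + \left(40 \left(- \frac{1}{130}\right)\right)^{2} - 9 \cdot 40 \left(- \frac{1}{130}\right)\right) + 4948 = \left(8 + \left(- \frac{4}{13}\right)^{2} - - \frac{36}{13}\right) + 4948 = \left(8 + \frac{16}{169} + \frac{36}{13}\right) + 4948 = \frac{1836}{169} + 4948 = \frac{838048}{169}$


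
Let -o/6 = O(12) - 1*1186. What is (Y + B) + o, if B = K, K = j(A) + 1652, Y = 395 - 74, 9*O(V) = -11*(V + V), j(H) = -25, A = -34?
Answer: 9240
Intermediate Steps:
O(V) = -22*V/9 (O(V) = (-11*(V + V))/9 = (-22*V)/9 = -22*V/9)
Y = 321
K = 1627 (K = -25 + 1652 = 1627)
B = 1627
o = 7292 (o = -6*(-22/9*12 - 1*1186) = -6*(-88/3 - 1186) = -6*(-3646/3) = 7292)
(Y + B) + o = (321 + 1627) + 7292 = 1948 + 7292 = 9240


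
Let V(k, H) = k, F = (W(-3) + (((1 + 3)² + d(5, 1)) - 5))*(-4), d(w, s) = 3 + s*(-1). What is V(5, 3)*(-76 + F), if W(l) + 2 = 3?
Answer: -660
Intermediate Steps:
d(w, s) = 3 - s
W(l) = 1 (W(l) = -2 + 3 = 1)
F = -56 (F = (1 + (((1 + 3)² + (3 - 1*1)) - 5))*(-4) = (1 + ((4² + (3 - 1)) - 5))*(-4) = (1 + ((16 + 2) - 5))*(-4) = (1 + (18 - 5))*(-4) = (1 + 13)*(-4) = 14*(-4) = -56)
V(5, 3)*(-76 + F) = 5*(-76 - 56) = 5*(-132) = -660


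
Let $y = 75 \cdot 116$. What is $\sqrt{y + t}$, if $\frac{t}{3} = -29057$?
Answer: $3 i \sqrt{8719} \approx 280.13 i$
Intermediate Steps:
$y = 8700$
$t = -87171$ ($t = 3 \left(-29057\right) = -87171$)
$\sqrt{y + t} = \sqrt{8700 - 87171} = \sqrt{-78471} = 3 i \sqrt{8719}$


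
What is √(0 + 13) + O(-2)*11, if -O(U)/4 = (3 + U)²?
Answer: -44 + √13 ≈ -40.394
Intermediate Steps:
O(U) = -4*(3 + U)²
√(0 + 13) + O(-2)*11 = √(0 + 13) - 4*(3 - 2)²*11 = √13 - 4*1²*11 = √13 - 4*1*11 = √13 - 4*11 = √13 - 44 = -44 + √13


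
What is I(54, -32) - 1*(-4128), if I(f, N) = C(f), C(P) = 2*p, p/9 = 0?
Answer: 4128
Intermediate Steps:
p = 0 (p = 9*0 = 0)
C(P) = 0 (C(P) = 2*0 = 0)
I(f, N) = 0
I(54, -32) - 1*(-4128) = 0 - 1*(-4128) = 0 + 4128 = 4128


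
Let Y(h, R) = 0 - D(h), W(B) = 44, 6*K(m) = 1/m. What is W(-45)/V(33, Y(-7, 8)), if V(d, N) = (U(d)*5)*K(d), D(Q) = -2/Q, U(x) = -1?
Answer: -8712/5 ≈ -1742.4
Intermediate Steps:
K(m) = 1/(6*m) (K(m) = (1/m)/6 = 1/(6*m))
Y(h, R) = 2/h (Y(h, R) = 0 - (-2)/h = 0 + 2/h = 2/h)
V(d, N) = -5/(6*d) (V(d, N) = (-1*5)*(1/(6*d)) = -5/(6*d))
W(-45)/V(33, Y(-7, 8)) = 44/((-5/6/33)) = 44/((-5/6*1/33)) = 44/(-5/198) = 44*(-198/5) = -8712/5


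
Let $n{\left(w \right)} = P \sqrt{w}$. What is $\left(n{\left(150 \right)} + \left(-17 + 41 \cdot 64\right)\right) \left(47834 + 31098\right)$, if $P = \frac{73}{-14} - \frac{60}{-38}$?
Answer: $205775724 - \frac{27259730 \sqrt{6}}{19} \approx 2.0226 \cdot 10^{8}$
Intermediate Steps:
$P = - \frac{967}{266}$ ($P = 73 \left(- \frac{1}{14}\right) - - \frac{30}{19} = - \frac{73}{14} + \frac{30}{19} = - \frac{967}{266} \approx -3.6353$)
$n{\left(w \right)} = - \frac{967 \sqrt{w}}{266}$
$\left(n{\left(150 \right)} + \left(-17 + 41 \cdot 64\right)\right) \left(47834 + 31098\right) = \left(- \frac{967 \sqrt{150}}{266} + \left(-17 + 41 \cdot 64\right)\right) \left(47834 + 31098\right) = \left(- \frac{967 \cdot 5 \sqrt{6}}{266} + \left(-17 + 2624\right)\right) 78932 = \left(- \frac{4835 \sqrt{6}}{266} + 2607\right) 78932 = \left(2607 - \frac{4835 \sqrt{6}}{266}\right) 78932 = 205775724 - \frac{27259730 \sqrt{6}}{19}$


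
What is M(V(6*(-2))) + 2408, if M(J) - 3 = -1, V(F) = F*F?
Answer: 2410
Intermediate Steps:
V(F) = F²
M(J) = 2 (M(J) = 3 - 1 = 2)
M(V(6*(-2))) + 2408 = 2 + 2408 = 2410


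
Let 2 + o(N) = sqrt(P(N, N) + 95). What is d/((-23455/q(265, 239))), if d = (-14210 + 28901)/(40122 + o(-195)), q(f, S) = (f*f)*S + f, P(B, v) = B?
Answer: -7609663219536/29041160075 + 1896725628*I/29041160075 ≈ -262.03 + 0.065312*I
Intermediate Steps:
q(f, S) = f + S*f**2 (q(f, S) = f**2*S + f = S*f**2 + f = f + S*f**2)
o(N) = -2 + sqrt(95 + N) (o(N) = -2 + sqrt(N + 95) = -2 + sqrt(95 + N))
d = 14691*(40120 - 10*I)/1609614500 (d = (-14210 + 28901)/(40122 + (-2 + sqrt(95 - 195))) = 14691/(40122 + (-2 + sqrt(-100))) = 14691/(40122 + (-2 + 10*I)) = 14691/(40120 + 10*I) = 14691*((40120 - 10*I)/1609614500) = 14691*(40120 - 10*I)/1609614500 ≈ 0.36618 - 9.127e-5*I)
d/((-23455/q(265, 239))) = (29470146/80480725 - 14691*I/160961450)/((-23455*1/(265*(1 + 239*265)))) = (29470146/80480725 - 14691*I/160961450)/((-23455*1/(265*(1 + 63335)))) = (29470146/80480725 - 14691*I/160961450)/((-23455/(265*63336))) = (29470146/80480725 - 14691*I/160961450)/((-23455/16784040)) = (29470146/80480725 - 14691*I/160961450)/((-23455*1/16784040)) = (29470146/80480725 - 14691*I/160961450)/(-4691/3356808) = (29470146/80480725 - 14691*I/160961450)*(-3356808/4691) = -7609663219536/29041160075 + 1896725628*I/29041160075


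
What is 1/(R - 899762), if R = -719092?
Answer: -1/1618854 ≈ -6.1772e-7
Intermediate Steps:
1/(R - 899762) = 1/(-719092 - 899762) = 1/(-1618854) = -1/1618854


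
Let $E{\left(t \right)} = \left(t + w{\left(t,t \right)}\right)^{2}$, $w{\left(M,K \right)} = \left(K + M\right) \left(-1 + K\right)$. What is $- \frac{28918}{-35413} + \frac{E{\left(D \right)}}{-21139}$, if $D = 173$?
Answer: $- \frac{126151091157323}{748595407} \approx -1.6852 \cdot 10^{5}$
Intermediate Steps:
$w{\left(M,K \right)} = \left(-1 + K\right) \left(K + M\right)$
$E{\left(t \right)} = \left(- t + 2 t^{2}\right)^{2}$ ($E{\left(t \right)} = \left(t + \left(t^{2} - t - t + t t\right)\right)^{2} = \left(t + \left(t^{2} - t - t + t^{2}\right)\right)^{2} = \left(t + \left(- 2 t + 2 t^{2}\right)\right)^{2} = \left(- t + 2 t^{2}\right)^{2}$)
$- \frac{28918}{-35413} + \frac{E{\left(D \right)}}{-21139} = - \frac{28918}{-35413} + \frac{173^{2} \left(-1 + 2 \cdot 173\right)^{2}}{-21139} = \left(-28918\right) \left(- \frac{1}{35413}\right) + 29929 \left(-1 + 346\right)^{2} \left(- \frac{1}{21139}\right) = \frac{28918}{35413} + 29929 \cdot 345^{2} \left(- \frac{1}{21139}\right) = \frac{28918}{35413} + 29929 \cdot 119025 \left(- \frac{1}{21139}\right) = \frac{28918}{35413} + 3562299225 \left(- \frac{1}{21139}\right) = \frac{28918}{35413} - \frac{3562299225}{21139} = - \frac{126151091157323}{748595407}$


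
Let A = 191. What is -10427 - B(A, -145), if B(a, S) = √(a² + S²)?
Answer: -10427 - √57506 ≈ -10667.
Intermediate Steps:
B(a, S) = √(S² + a²)
-10427 - B(A, -145) = -10427 - √((-145)² + 191²) = -10427 - √(21025 + 36481) = -10427 - √57506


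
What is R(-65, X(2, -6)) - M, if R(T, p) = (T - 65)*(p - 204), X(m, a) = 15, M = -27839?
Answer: 52409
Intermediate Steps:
R(T, p) = (-204 + p)*(-65 + T) (R(T, p) = (-65 + T)*(-204 + p) = (-204 + p)*(-65 + T))
R(-65, X(2, -6)) - M = (13260 - 204*(-65) - 65*15 - 65*15) - 1*(-27839) = (13260 + 13260 - 975 - 975) + 27839 = 24570 + 27839 = 52409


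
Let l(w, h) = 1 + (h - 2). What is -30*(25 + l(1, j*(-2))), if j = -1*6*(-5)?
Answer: 1080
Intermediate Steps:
j = 30 (j = -6*(-5) = 30)
l(w, h) = -1 + h (l(w, h) = 1 + (-2 + h) = -1 + h)
-30*(25 + l(1, j*(-2))) = -30*(25 + (-1 + 30*(-2))) = -30*(25 + (-1 - 60)) = -30*(25 - 61) = -30*(-36) = 1080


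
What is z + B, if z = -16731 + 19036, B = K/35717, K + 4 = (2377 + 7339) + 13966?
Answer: 82351363/35717 ≈ 2305.7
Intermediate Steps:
K = 23678 (K = -4 + ((2377 + 7339) + 13966) = -4 + (9716 + 13966) = -4 + 23682 = 23678)
B = 23678/35717 ≈ 0.66293
z = 2305
z + B = 2305 + 23678/35717 = 82351363/35717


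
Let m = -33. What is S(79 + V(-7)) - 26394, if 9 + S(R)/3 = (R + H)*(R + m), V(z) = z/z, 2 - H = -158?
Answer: 7419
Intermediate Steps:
H = 160 (H = 2 - 1*(-158) = 2 + 158 = 160)
V(z) = 1
S(R) = -27 + 3*(-33 + R)*(160 + R) (S(R) = -27 + 3*((R + 160)*(R - 33)) = -27 + 3*((160 + R)*(-33 + R)) = -27 + 3*((-33 + R)*(160 + R)) = -27 + 3*(-33 + R)*(160 + R))
S(79 + V(-7)) - 26394 = (-15867 + 3*(79 + 1)² + 381*(79 + 1)) - 26394 = (-15867 + 3*80² + 381*80) - 26394 = (-15867 + 3*6400 + 30480) - 26394 = (-15867 + 19200 + 30480) - 26394 = 33813 - 26394 = 7419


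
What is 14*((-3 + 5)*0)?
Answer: 0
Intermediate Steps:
14*((-3 + 5)*0) = 14*(2*0) = 14*0 = 0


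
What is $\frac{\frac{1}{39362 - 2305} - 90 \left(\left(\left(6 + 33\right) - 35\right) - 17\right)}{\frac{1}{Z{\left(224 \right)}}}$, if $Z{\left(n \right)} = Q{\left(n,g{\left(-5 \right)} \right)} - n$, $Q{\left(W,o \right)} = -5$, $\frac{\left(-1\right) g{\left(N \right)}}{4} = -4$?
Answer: $- \frac{9928682239}{37057} \approx -2.6793 \cdot 10^{5}$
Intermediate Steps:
$g{\left(N \right)} = 16$ ($g{\left(N \right)} = \left(-4\right) \left(-4\right) = 16$)
$Z{\left(n \right)} = -5 - n$
$\frac{\frac{1}{39362 - 2305} - 90 \left(\left(\left(6 + 33\right) - 35\right) - 17\right)}{\frac{1}{Z{\left(224 \right)}}} = \frac{\frac{1}{39362 - 2305} - 90 \left(\left(\left(6 + 33\right) - 35\right) - 17\right)}{\frac{1}{-5 - 224}} = \frac{\frac{1}{37057} - 90 \left(\left(39 - 35\right) - 17\right)}{\frac{1}{-5 - 224}} = \frac{\frac{1}{37057} - 90 \left(4 - 17\right)}{\frac{1}{-229}} = \frac{\frac{1}{37057} - 90 \left(-13\right)}{- \frac{1}{229}} = \left(\frac{1}{37057} - -1170\right) \left(-229\right) = \left(\frac{1}{37057} + 1170\right) \left(-229\right) = \frac{43356691}{37057} \left(-229\right) = - \frac{9928682239}{37057}$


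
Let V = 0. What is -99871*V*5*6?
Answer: 0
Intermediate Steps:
-99871*V*5*6 = -99871*0*5*6 = -0*6 = -99871*0 = 0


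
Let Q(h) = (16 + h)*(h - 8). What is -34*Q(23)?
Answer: -19890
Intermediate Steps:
Q(h) = (-8 + h)*(16 + h) (Q(h) = (16 + h)*(-8 + h) = (-8 + h)*(16 + h))
-34*Q(23) = -34*(-128 + 23² + 8*23) = -34*(-128 + 529 + 184) = -34*585 = -19890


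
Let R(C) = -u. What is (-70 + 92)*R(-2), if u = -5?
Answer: 110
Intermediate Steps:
R(C) = 5 (R(C) = -1*(-5) = 5)
(-70 + 92)*R(-2) = (-70 + 92)*5 = 22*5 = 110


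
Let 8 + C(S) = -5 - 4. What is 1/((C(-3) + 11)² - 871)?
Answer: -1/835 ≈ -0.0011976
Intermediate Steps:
C(S) = -17 (C(S) = -8 + (-5 - 4) = -8 - 9 = -17)
1/((C(-3) + 11)² - 871) = 1/((-17 + 11)² - 871) = 1/((-6)² - 871) = 1/(36 - 871) = 1/(-835) = -1/835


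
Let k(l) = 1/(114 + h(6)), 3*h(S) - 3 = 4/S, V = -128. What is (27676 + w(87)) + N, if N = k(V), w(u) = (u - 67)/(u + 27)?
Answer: 1635911567/59109 ≈ 27676.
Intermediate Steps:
h(S) = 1 + 4/(3*S) (h(S) = 1 + (4/S)/3 = 1 + 4/(3*S))
k(l) = 9/1037 (k(l) = 1/(114 + (4/3 + 6)/6) = 1/(114 + (⅙)*(22/3)) = 1/(114 + 11/9) = 1/(1037/9) = 9/1037)
w(u) = (-67 + u)/(27 + u)
N = 9/1037 ≈ 0.0086789
(27676 + w(87)) + N = (27676 + (-67 + 87)/(27 + 87)) + 9/1037 = (27676 + 20/114) + 9/1037 = (27676 + (1/114)*20) + 9/1037 = (27676 + 10/57) + 9/1037 = 1577542/57 + 9/1037 = 1635911567/59109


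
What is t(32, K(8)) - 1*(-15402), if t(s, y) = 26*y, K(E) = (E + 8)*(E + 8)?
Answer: 22058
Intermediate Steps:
K(E) = (8 + E)**2 (K(E) = (8 + E)*(8 + E) = (8 + E)**2)
t(32, K(8)) - 1*(-15402) = 26*(8 + 8)**2 - 1*(-15402) = 26*16**2 + 15402 = 26*256 + 15402 = 6656 + 15402 = 22058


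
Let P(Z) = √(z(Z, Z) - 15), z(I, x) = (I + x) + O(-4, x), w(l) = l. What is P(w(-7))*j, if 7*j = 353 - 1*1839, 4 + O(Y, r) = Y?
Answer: -1486*I*√37/7 ≈ -1291.3*I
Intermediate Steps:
O(Y, r) = -4 + Y
z(I, x) = -8 + I + x (z(I, x) = (I + x) + (-4 - 4) = (I + x) - 8 = -8 + I + x)
j = -1486/7 (j = (353 - 1*1839)/7 = (353 - 1839)/7 = (⅐)*(-1486) = -1486/7 ≈ -212.29)
P(Z) = √(-23 + 2*Z) (P(Z) = √((-8 + Z + Z) - 15) = √((-8 + 2*Z) - 15) = √(-23 + 2*Z))
P(w(-7))*j = √(-23 + 2*(-7))*(-1486/7) = √(-23 - 14)*(-1486/7) = √(-37)*(-1486/7) = (I*√37)*(-1486/7) = -1486*I*√37/7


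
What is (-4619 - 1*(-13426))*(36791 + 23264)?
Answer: 528904385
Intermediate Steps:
(-4619 - 1*(-13426))*(36791 + 23264) = (-4619 + 13426)*60055 = 8807*60055 = 528904385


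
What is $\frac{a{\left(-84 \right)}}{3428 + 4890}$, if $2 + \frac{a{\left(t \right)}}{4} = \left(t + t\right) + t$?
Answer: $- \frac{508}{4159} \approx -0.12214$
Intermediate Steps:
$a{\left(t \right)} = -8 + 12 t$ ($a{\left(t \right)} = -8 + 4 \left(\left(t + t\right) + t\right) = -8 + 4 \left(2 t + t\right) = -8 + 4 \cdot 3 t = -8 + 12 t$)
$\frac{a{\left(-84 \right)}}{3428 + 4890} = \frac{-8 + 12 \left(-84\right)}{3428 + 4890} = \frac{-8 - 1008}{8318} = \left(-1016\right) \frac{1}{8318} = - \frac{508}{4159}$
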